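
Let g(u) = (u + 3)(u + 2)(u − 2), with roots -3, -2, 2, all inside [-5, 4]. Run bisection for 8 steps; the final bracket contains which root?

midpoint -0.5: g = -9.375 < 0 → [-0.5, 4]
midpoint 1.75: g = -4.453125 < 0 → [1.75, 4]
midpoint 2.875: g = 25.060547 > 0 → [1.75, 2.875]
midpoint 2.3125: g = 7.1594 > 0 → [1.75, 2.3125]
midpoint 2.03125: g = 0.6338 > 0 → [1.75, 2.03125]
midpoint 1.890625: g = -2.0811 < 0 → [1.890625, 2.03125]
midpoint 1.9609375: g = -0.7676 < 0 → [1.9609375, 2.03125]
midpoint 1.99609375: g = -0.078 < 0 → [1.99609375, 2.03125]

2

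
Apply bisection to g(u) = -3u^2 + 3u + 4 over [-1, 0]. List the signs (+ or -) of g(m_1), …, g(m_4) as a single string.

++--

m = -0.5, g(m) = 1.75 (+); new bracket [-1, -0.5]
m = -0.75, g(m) = 0.0625 (+); new bracket [-1, -0.75]
m = -0.875, g(m) = -0.921875 (−); new bracket [-0.875, -0.75]
m = -0.8125, g(m) = -0.418 (−); new bracket [-0.8125, -0.75]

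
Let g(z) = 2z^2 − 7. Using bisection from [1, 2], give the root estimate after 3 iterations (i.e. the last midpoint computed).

midpoint 1.5: g = -2.5 < 0 → [1.5, 2]
midpoint 1.75: g = -0.875 < 0 → [1.75, 2]
midpoint 1.875: g = 0.03125 > 0 → [1.75, 1.875]

1.875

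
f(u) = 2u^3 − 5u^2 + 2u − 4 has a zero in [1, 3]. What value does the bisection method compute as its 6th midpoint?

2.40625

midpoint 2: f = -4 < 0 → [2, 3]
midpoint 2.5: f = 1 > 0 → [2, 2.5]
midpoint 2.25: f = -2.03125 < 0 → [2.25, 2.5]
midpoint 2.375: f = -0.6602 < 0 → [2.375, 2.5]
midpoint 2.4375: f = 0.1323 > 0 → [2.375, 2.4375]
midpoint 2.40625: f = -0.2731 < 0 → [2.40625, 2.4375]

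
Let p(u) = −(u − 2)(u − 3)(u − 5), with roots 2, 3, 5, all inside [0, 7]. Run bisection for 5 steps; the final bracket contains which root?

5

p(3.5) = 1.125 > 0, so the root lies in [3.5, 7]
p(5.25) = -1.828125 < 0, so the root lies in [3.5, 5.25]
p(4.375) = 2.041016 > 0, so the root lies in [4.375, 5.25]
p(4.8125) = 0.9558 > 0, so the root lies in [4.8125, 5.25]
p(5.03125) = -0.1924 < 0, so the root lies in [4.8125, 5.03125]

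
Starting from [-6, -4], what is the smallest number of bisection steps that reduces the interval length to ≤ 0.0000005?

Width after n steps is 2/2^n. Need 2^n ≥ 2/0.0000005 = 4000000.
2^21 = 2097152 < 4000000 ≤ 2^22 = 4194304, so n = 22.

22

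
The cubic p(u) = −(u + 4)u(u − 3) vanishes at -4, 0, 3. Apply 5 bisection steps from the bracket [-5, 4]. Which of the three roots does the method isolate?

-4

midpoint -0.5: p = -6.125 < 0 → [-5, -0.5]
midpoint -2.75: p = -19.765625 < 0 → [-5, -2.75]
midpoint -3.875: p = -3.330078 < 0 → [-5, -3.875]
midpoint -4.4375: p = 14.4392 > 0 → [-4.4375, -3.875]
midpoint -4.15625: p = 4.6474 > 0 → [-4.15625, -3.875]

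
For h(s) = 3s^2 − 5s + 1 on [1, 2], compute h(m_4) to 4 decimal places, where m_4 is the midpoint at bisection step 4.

h(1.5) = 0.25 > 0, so the root lies in [1, 1.5]
h(1.25) = -0.5625 < 0, so the root lies in [1.25, 1.5]
h(1.375) = -0.203125 < 0, so the root lies in [1.375, 1.5]
h(1.4375) = 0.0117 > 0, so the root lies in [1.375, 1.4375]

0.0117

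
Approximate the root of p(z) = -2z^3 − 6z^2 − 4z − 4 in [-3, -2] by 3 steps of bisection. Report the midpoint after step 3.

-2.625

m = -2.5, p(m) = -0.25 (−); new bracket [-3, -2.5]
m = -2.75, p(m) = 3.21875 (+); new bracket [-2.75, -2.5]
m = -2.625, p(m) = 1.332031 (+); new bracket [-2.625, -2.5]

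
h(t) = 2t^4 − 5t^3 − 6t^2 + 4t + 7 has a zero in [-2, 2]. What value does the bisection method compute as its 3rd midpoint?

h(0) = 7 > 0, so the root lies in [0, 2]
h(1) = 2 > 0, so the root lies in [1, 2]
h(1.5) = -7.25 < 0, so the root lies in [1, 1.5]

1.5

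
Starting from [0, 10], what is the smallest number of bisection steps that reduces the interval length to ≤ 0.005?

11

Width after n steps is 10/2^n. Need 2^n ≥ 10/0.005 = 2000.
2^10 = 1024 < 2000 ≤ 2^11 = 2048, so n = 11.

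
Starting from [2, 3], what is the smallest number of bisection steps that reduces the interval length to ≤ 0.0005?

Width after n steps is 1/2^n. Need 2^n ≥ 1/0.0005 = 2000.
2^10 = 1024 < 2000 ≤ 2^11 = 2048, so n = 11.

11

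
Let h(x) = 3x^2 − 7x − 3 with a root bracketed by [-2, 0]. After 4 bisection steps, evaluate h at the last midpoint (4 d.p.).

0.0469

m = -1, h(m) = 7 (+); new bracket [-1, 0]
m = -0.5, h(m) = 1.25 (+); new bracket [-0.5, 0]
m = -0.25, h(m) = -1.0625 (−); new bracket [-0.5, -0.25]
m = -0.375, h(m) = 0.0469 (+); new bracket [-0.375, -0.25]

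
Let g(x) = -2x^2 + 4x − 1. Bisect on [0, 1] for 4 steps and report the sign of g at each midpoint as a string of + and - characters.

x = 0.5 gives g = 0.5, positive; keep [0, 0.5]
x = 0.25 gives g = -0.125, negative; keep [0.25, 0.5]
x = 0.375 gives g = 0.21875, positive; keep [0.25, 0.375]
x = 0.3125 gives g = 0.0547, positive; keep [0.25, 0.3125]

+-++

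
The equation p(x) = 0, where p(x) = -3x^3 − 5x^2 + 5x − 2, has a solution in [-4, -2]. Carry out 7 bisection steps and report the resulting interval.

[-2.46875, -2.453125]

m = -3, p(m) = 19 (+); new bracket [-3, -2]
m = -2.5, p(m) = 1.125 (+); new bracket [-2.5, -2]
m = -2.25, p(m) = -4.390625 (−); new bracket [-2.5, -2.25]
m = -2.375, p(m) = -1.8887 (−); new bracket [-2.5, -2.375]
m = -2.4375, p(m) = -0.448 (−); new bracket [-2.5, -2.4375]
m = -2.46875, p(m) = 0.3217 (+); new bracket [-2.46875, -2.4375]
m = -2.453125, p(m) = -0.0673 (−); new bracket [-2.46875, -2.453125]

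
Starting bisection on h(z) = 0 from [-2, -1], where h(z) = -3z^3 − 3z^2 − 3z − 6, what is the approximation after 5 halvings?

-1.34375

h(-1.5) = 1.875 > 0, so the root lies in [-1.5, -1]
h(-1.25) = -1.078125 < 0, so the root lies in [-1.5, -1.25]
h(-1.375) = 0.251953 > 0, so the root lies in [-1.375, -1.25]
h(-1.3125) = -0.4475 < 0, so the root lies in [-1.375, -1.3125]
h(-1.34375) = -0.1067 < 0, so the root lies in [-1.375, -1.34375]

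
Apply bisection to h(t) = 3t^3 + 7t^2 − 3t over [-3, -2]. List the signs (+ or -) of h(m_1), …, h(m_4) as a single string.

+-++

m = -2.5, h(m) = 4.375 (+); new bracket [-3, -2.5]
m = -2.75, h(m) = -1.203125 (−); new bracket [-2.75, -2.5]
m = -2.625, h(m) = 1.845703 (+); new bracket [-2.75, -2.625]
m = -2.6875, h(m) = 0.3884 (+); new bracket [-2.75, -2.6875]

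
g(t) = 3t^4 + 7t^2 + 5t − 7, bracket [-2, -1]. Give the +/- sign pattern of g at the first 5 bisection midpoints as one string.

+++-+

m = -1.5, g(m) = 16.4375 (+); new bracket [-1.5, -1]
m = -1.25, g(m) = 5.011719 (+); new bracket [-1.25, -1]
m = -1.125, g(m) = 1.039795 (+); new bracket [-1.125, -1]
m = -1.0625, g(m) = -0.5869 (−); new bracket [-1.125, -1.0625]
m = -1.09375, g(m) = 0.1986 (+); new bracket [-1.09375, -1.0625]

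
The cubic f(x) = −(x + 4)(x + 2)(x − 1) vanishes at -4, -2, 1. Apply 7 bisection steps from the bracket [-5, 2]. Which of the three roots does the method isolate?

1

x = -1.5 gives f = 3.125, positive; keep [-1.5, 2]
x = 0.25 gives f = 7.171875, positive; keep [0.25, 2]
x = 1.125 gives f = -2.001953, negative; keep [0.25, 1.125]
x = 0.6875 gives f = 3.9368, positive; keep [0.6875, 1.125]
x = 0.90625 gives f = 1.3368, positive; keep [0.90625, 1.125]
x = 1.015625 gives f = -0.2363, negative; keep [0.90625, 1.015625]
x = 0.9609375 gives f = 0.5738, positive; keep [0.9609375, 1.015625]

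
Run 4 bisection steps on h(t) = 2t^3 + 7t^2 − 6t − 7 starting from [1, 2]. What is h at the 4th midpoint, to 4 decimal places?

midpoint 1.5: h = 6.5 > 0 → [1, 1.5]
midpoint 1.25: h = 0.34375 > 0 → [1, 1.25]
midpoint 1.125: h = -2.042969 < 0 → [1.125, 1.25]
midpoint 1.1875: h = -0.9048 < 0 → [1.1875, 1.25]

-0.9048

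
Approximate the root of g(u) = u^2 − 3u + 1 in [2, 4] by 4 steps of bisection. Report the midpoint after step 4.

u = 3 gives g = 1, positive; keep [2, 3]
u = 2.5 gives g = -0.25, negative; keep [2.5, 3]
u = 2.75 gives g = 0.3125, positive; keep [2.5, 2.75]
u = 2.625 gives g = 0.0156, positive; keep [2.5, 2.625]

2.625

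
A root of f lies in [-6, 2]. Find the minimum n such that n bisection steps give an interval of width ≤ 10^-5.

Width after n steps is 8/2^n. Need 2^n ≥ 8/10^-5 = 800000.
2^19 = 524288 < 800000 ≤ 2^20 = 1048576, so n = 20.

20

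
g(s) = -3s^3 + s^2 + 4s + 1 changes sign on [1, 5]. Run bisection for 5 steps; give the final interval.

s = 3 gives g = -59, negative; keep [1, 3]
s = 2 gives g = -11, negative; keep [1, 2]
s = 1.5 gives g = -0.875, negative; keep [1, 1.5]
s = 1.25 gives g = 1.7031, positive; keep [1.25, 1.5]
s = 1.375 gives g = 0.5918, positive; keep [1.375, 1.5]

[1.375, 1.5]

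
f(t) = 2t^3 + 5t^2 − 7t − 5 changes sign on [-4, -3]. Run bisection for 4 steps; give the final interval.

[-3.375, -3.3125]

t = -3.5 gives f = -5, negative; keep [-3.5, -3]
t = -3.25 gives f = 1.90625, positive; keep [-3.5, -3.25]
t = -3.375 gives f = -1.308594, negative; keep [-3.375, -3.25]
t = -3.3125 gives f = 0.3569, positive; keep [-3.375, -3.3125]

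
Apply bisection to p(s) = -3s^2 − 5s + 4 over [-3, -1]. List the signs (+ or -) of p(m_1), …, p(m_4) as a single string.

s = -2 gives p = 2, positive; keep [-3, -2]
s = -2.5 gives p = -2.25, negative; keep [-2.5, -2]
s = -2.25 gives p = 0.0625, positive; keep [-2.5, -2.25]
s = -2.375 gives p = -1.0469, negative; keep [-2.375, -2.25]

+-+-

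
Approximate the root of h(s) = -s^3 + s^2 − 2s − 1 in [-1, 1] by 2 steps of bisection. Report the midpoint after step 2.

-0.5

midpoint 0: h = -1 < 0 → [-1, 0]
midpoint -0.5: h = 0.375 > 0 → [-0.5, 0]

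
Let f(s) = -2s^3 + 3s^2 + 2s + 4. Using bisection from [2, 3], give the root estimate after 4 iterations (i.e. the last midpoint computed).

2.3125

f(2.5) = -3.5 < 0, so the root lies in [2, 2.5]
f(2.25) = 0.90625 > 0, so the root lies in [2.25, 2.5]
f(2.375) = -1.121094 < 0, so the root lies in [2.25, 2.375]
f(2.3125) = -0.0649 < 0, so the root lies in [2.25, 2.3125]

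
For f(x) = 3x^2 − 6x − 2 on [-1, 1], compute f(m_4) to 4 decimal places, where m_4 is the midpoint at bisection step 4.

midpoint 0: f = -2 < 0 → [-1, 0]
midpoint -0.5: f = 1.75 > 0 → [-0.5, 0]
midpoint -0.25: f = -0.3125 < 0 → [-0.5, -0.25]
midpoint -0.375: f = 0.6719 > 0 → [-0.375, -0.25]

0.6719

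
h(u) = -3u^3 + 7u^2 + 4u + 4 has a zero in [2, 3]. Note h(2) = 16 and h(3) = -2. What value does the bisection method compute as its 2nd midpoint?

2.75

h(2.5) = 10.875 > 0, so the root lies in [2.5, 3]
h(2.75) = 5.546875 > 0, so the root lies in [2.75, 3]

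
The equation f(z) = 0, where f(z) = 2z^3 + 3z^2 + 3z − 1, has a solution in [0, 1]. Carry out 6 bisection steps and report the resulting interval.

[0.25, 0.265625]

f(0.5) = 1.5 > 0, so the root lies in [0, 0.5]
f(0.25) = -0.03125 < 0, so the root lies in [0.25, 0.5]
f(0.375) = 0.652344 > 0, so the root lies in [0.25, 0.375]
f(0.3125) = 0.2915 > 0, so the root lies in [0.25, 0.3125]
f(0.28125) = 0.1255 > 0, so the root lies in [0.25, 0.28125]
f(0.265625) = 0.046 > 0, so the root lies in [0.25, 0.265625]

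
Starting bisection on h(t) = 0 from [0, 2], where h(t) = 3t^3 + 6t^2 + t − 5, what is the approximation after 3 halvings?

h(1) = 5 > 0, so the root lies in [0, 1]
h(0.5) = -2.625 < 0, so the root lies in [0.5, 1]
h(0.75) = 0.390625 > 0, so the root lies in [0.5, 0.75]

0.75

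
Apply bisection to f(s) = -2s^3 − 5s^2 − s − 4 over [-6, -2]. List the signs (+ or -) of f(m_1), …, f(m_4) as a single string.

++-+

m = -4, f(m) = 48 (+); new bracket [-4, -2]
m = -3, f(m) = 8 (+); new bracket [-3, -2]
m = -2.5, f(m) = -1.5 (−); new bracket [-3, -2.5]
m = -2.75, f(m) = 2.5312 (+); new bracket [-2.75, -2.5]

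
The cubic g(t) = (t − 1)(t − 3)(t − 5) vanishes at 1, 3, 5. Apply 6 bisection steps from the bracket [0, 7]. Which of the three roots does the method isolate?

5

midpoint 3.5: g = -1.875 < 0 → [3.5, 7]
midpoint 5.25: g = 2.390625 > 0 → [3.5, 5.25]
midpoint 4.375: g = -2.900391 < 0 → [4.375, 5.25]
midpoint 4.8125: g = -1.2957 < 0 → [4.8125, 5.25]
midpoint 5.03125: g = 0.2559 > 0 → [4.8125, 5.03125]
midpoint 4.921875: g = -0.5889 < 0 → [4.921875, 5.03125]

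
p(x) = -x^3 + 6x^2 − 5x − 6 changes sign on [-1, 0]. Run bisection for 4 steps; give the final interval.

x = -0.5 gives p = -1.875, negative; keep [-1, -0.5]
x = -0.75 gives p = 1.546875, positive; keep [-0.75, -0.5]
x = -0.625 gives p = -0.287109, negative; keep [-0.75, -0.625]
x = -0.6875 gives p = 0.5984, positive; keep [-0.6875, -0.625]

[-0.6875, -0.625]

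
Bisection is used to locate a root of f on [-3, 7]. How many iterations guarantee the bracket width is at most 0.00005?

Width after n steps is 10/2^n. Need 2^n ≥ 10/0.00005 = 200000.
2^17 = 131072 < 200000 ≤ 2^18 = 262144, so n = 18.

18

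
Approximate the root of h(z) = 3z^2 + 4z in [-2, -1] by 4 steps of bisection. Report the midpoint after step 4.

-1.3125

z = -1.5 gives h = 0.75, positive; keep [-1.5, -1]
z = -1.25 gives h = -0.3125, negative; keep [-1.5, -1.25]
z = -1.375 gives h = 0.171875, positive; keep [-1.375, -1.25]
z = -1.3125 gives h = -0.082, negative; keep [-1.375, -1.3125]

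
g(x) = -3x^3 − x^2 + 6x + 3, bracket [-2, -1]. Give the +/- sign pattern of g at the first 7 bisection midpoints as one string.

midpoint -1.5: g = 1.875 > 0 → [-1.5, -1]
midpoint -1.25: g = -0.203125 < 0 → [-1.5, -1.25]
midpoint -1.375: g = 0.658203 > 0 → [-1.375, -1.25]
midpoint -1.3125: g = 0.1853 > 0 → [-1.3125, -1.25]
midpoint -1.28125: g = -0.0192 < 0 → [-1.3125, -1.28125]
midpoint -1.296875: g = 0.0804 > 0 → [-1.296875, -1.28125]
midpoint -1.2890625: g = 0.03 > 0 → [-1.2890625, -1.28125]

+-++-++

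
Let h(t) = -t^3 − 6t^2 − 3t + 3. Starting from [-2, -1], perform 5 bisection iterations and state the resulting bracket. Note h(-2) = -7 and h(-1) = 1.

[-1.15625, -1.125]

midpoint -1.5: h = -2.625 < 0 → [-1.5, -1]
midpoint -1.25: h = -0.671875 < 0 → [-1.25, -1]
midpoint -1.125: h = 0.205078 > 0 → [-1.25, -1.125]
midpoint -1.1875: h = -0.2239 < 0 → [-1.1875, -1.125]
midpoint -1.15625: h = -0.0069 < 0 → [-1.15625, -1.125]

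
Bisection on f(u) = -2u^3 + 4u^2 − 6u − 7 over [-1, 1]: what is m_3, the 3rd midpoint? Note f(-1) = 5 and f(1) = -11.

-0.75

f(0) = -7 < 0, so the root lies in [-1, 0]
f(-0.5) = -2.75 < 0, so the root lies in [-1, -0.5]
f(-0.75) = 0.59375 > 0, so the root lies in [-0.75, -0.5]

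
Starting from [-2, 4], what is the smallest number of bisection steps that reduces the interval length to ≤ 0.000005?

Width after n steps is 6/2^n. Need 2^n ≥ 6/0.000005 = 1200000.
2^20 = 1048576 < 1200000 ≤ 2^21 = 2097152, so n = 21.

21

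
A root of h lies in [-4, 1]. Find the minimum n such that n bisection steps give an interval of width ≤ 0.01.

Width after n steps is 5/2^n. Need 2^n ≥ 5/0.01 = 500.
2^8 = 256 < 500 ≤ 2^9 = 512, so n = 9.

9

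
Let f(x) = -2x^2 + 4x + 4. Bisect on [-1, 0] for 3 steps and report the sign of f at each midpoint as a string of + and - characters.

f(-0.5) = 1.5 > 0, so the root lies in [-1, -0.5]
f(-0.75) = -0.125 < 0, so the root lies in [-0.75, -0.5]
f(-0.625) = 0.71875 > 0, so the root lies in [-0.75, -0.625]

+-+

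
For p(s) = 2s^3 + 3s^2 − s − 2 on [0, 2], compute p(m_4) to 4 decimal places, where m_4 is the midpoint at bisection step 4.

m = 1, p(m) = 2 (+); new bracket [0, 1]
m = 0.5, p(m) = -1.5 (−); new bracket [0.5, 1]
m = 0.75, p(m) = -0.21875 (−); new bracket [0.75, 1]
m = 0.875, p(m) = 0.7617 (+); new bracket [0.75, 0.875]

0.7617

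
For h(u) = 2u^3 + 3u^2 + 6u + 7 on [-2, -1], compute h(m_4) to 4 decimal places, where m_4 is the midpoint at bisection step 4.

m = -1.5, h(m) = -2 (−); new bracket [-1.5, -1]
m = -1.25, h(m) = 0.28125 (+); new bracket [-1.5, -1.25]
m = -1.375, h(m) = -0.777344 (−); new bracket [-1.375, -1.25]
m = -1.3125, h(m) = -0.229 (−); new bracket [-1.3125, -1.25]

-0.2290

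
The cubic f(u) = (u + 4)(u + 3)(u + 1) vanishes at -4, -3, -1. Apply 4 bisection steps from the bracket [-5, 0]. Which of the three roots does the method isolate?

midpoint -2.5: f = -1.125 < 0 → [-2.5, 0]
midpoint -1.25: f = -1.203125 < 0 → [-1.25, 0]
midpoint -0.625: f = 3.005859 > 0 → [-1.25, -0.625]
midpoint -0.9375: f = 0.3948 > 0 → [-1.25, -0.9375]

-1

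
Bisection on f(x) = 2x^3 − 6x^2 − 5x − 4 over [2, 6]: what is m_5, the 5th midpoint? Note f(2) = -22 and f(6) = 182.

x = 4 gives f = 8, positive; keep [2, 4]
x = 3 gives f = -19, negative; keep [3, 4]
x = 3.5 gives f = -9.25, negative; keep [3.5, 4]
x = 3.75 gives f = -1.6562, negative; keep [3.75, 4]
x = 3.875 gives f = 2.9023, positive; keep [3.75, 3.875]

3.875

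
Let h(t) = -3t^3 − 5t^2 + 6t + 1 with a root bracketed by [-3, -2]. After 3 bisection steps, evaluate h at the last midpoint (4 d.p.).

-1.2637

m = -2.5, h(m) = 1.625 (+); new bracket [-2.5, -2]
m = -2.25, h(m) = -3.640625 (−); new bracket [-2.5, -2.25]
m = -2.375, h(m) = -1.263672 (−); new bracket [-2.5, -2.375]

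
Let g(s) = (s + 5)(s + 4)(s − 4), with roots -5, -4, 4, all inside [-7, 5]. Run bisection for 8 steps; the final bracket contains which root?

m = -1, g(m) = -60 (−); new bracket [-1, 5]
m = 2, g(m) = -84 (−); new bracket [2, 5]
m = 3.5, g(m) = -31.875 (−); new bracket [3.5, 5]
m = 4.25, g(m) = 19.0781 (+); new bracket [3.5, 4.25]
m = 3.875, g(m) = -8.7363 (−); new bracket [3.875, 4.25]
m = 4.0625, g(m) = 4.5667 (+); new bracket [3.875, 4.0625]
m = 3.96875, g(m) = -2.2334 (−); new bracket [3.96875, 4.0625]
m = 4.015625, g(m) = 1.1292 (+); new bracket [3.96875, 4.015625]

4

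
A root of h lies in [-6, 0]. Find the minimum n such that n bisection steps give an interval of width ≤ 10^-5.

Width after n steps is 6/2^n. Need 2^n ≥ 6/10^-5 = 600000.
2^19 = 524288 < 600000 ≤ 2^20 = 1048576, so n = 20.

20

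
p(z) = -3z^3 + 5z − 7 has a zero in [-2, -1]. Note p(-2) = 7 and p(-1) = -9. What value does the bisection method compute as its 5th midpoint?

-1.71875

m = -1.5, p(m) = -4.375 (−); new bracket [-2, -1.5]
m = -1.75, p(m) = 0.328125 (+); new bracket [-1.75, -1.5]
m = -1.625, p(m) = -2.251953 (−); new bracket [-1.75, -1.625]
m = -1.6875, p(m) = -1.0212 (−); new bracket [-1.75, -1.6875]
m = -1.71875, p(m) = -0.3617 (−); new bracket [-1.75, -1.71875]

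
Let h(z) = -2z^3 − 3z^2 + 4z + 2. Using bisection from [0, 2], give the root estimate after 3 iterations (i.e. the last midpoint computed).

midpoint 1: h = 1 > 0 → [1, 2]
midpoint 1.5: h = -5.5 < 0 → [1, 1.5]
midpoint 1.25: h = -1.59375 < 0 → [1, 1.25]

1.25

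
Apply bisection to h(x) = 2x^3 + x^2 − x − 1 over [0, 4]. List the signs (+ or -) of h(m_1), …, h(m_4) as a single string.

++--

x = 2 gives h = 17, positive; keep [0, 2]
x = 1 gives h = 1, positive; keep [0, 1]
x = 0.5 gives h = -1, negative; keep [0.5, 1]
x = 0.75 gives h = -0.3438, negative; keep [0.75, 1]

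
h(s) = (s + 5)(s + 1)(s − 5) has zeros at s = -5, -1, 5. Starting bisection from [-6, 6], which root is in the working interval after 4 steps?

m = 0, h(m) = -25 (−); new bracket [0, 6]
m = 3, h(m) = -64 (−); new bracket [3, 6]
m = 4.5, h(m) = -26.125 (−); new bracket [4.5, 6]
m = 5.25, h(m) = 16.0156 (+); new bracket [4.5, 5.25]

5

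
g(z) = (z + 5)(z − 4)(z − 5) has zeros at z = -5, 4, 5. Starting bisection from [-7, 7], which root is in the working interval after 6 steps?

midpoint 0: g = 100 > 0 → [-7, 0]
midpoint -3.5: g = 95.625 > 0 → [-7, -3.5]
midpoint -5.25: g = -23.703125 < 0 → [-5.25, -3.5]
midpoint -4.375: g = 49.0723 > 0 → [-5.25, -4.375]
midpoint -4.8125: g = 16.2136 > 0 → [-5.25, -4.8125]
midpoint -5.03125: g = -2.8311 < 0 → [-5.03125, -4.8125]

-5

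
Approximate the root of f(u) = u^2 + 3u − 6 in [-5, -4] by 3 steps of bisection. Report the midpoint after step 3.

m = -4.5, f(m) = 0.75 (+); new bracket [-4.5, -4]
m = -4.25, f(m) = -0.6875 (−); new bracket [-4.5, -4.25]
m = -4.375, f(m) = 0.015625 (+); new bracket [-4.375, -4.25]

-4.375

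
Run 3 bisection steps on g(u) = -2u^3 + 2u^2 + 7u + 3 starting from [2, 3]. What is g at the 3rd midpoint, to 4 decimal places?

-1.0195

m = 2.5, g(m) = 1.75 (+); new bracket [2.5, 3]
m = 2.75, g(m) = -4.21875 (−); new bracket [2.5, 2.75]
m = 2.625, g(m) = -1.019531 (−); new bracket [2.5, 2.625]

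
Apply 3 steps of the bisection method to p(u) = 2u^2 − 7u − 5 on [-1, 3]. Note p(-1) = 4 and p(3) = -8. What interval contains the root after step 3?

midpoint 1: p = -10 < 0 → [-1, 1]
midpoint 0: p = -5 < 0 → [-1, 0]
midpoint -0.5: p = -1 < 0 → [-1, -0.5]

[-1, -0.5]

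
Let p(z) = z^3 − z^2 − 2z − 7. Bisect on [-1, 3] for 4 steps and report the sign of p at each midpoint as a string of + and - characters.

---+

p(1) = -9 < 0, so the root lies in [1, 3]
p(2) = -7 < 0, so the root lies in [2, 3]
p(2.5) = -2.625 < 0, so the root lies in [2.5, 3]
p(2.75) = 0.7344 > 0, so the root lies in [2.5, 2.75]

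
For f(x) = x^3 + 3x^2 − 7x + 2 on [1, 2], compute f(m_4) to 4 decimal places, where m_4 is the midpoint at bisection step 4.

midpoint 1.5: f = 1.625 > 0 → [1, 1.5]
midpoint 1.25: f = -0.109375 < 0 → [1.25, 1.5]
midpoint 1.375: f = 0.646484 > 0 → [1.25, 1.375]
midpoint 1.3125: f = 0.2415 > 0 → [1.25, 1.3125]

0.2415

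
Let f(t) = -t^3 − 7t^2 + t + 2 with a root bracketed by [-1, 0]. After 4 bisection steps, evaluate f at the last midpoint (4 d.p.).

t = -0.5 gives f = -0.125, negative; keep [-0.5, 0]
t = -0.25 gives f = 1.328125, positive; keep [-0.5, -0.25]
t = -0.375 gives f = 0.693359, positive; keep [-0.5, -0.375]
t = -0.4375 gives f = 0.3064, positive; keep [-0.5, -0.4375]

0.3064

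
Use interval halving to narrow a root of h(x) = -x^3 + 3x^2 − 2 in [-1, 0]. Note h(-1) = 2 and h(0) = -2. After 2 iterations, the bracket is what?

midpoint -0.5: h = -1.125 < 0 → [-1, -0.5]
midpoint -0.75: h = 0.109375 > 0 → [-0.75, -0.5]

[-0.75, -0.5]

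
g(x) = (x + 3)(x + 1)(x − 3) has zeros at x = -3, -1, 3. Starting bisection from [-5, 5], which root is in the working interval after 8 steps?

3

m = 0, g(m) = -9 (−); new bracket [0, 5]
m = 2.5, g(m) = -9.625 (−); new bracket [2.5, 5]
m = 3.75, g(m) = 24.046875 (+); new bracket [2.5, 3.75]
m = 3.125, g(m) = 3.1582 (+); new bracket [2.5, 3.125]
m = 2.8125, g(m) = -4.155 (−); new bracket [2.8125, 3.125]
m = 2.96875, g(m) = -0.7403 (−); new bracket [2.96875, 3.125]
m = 3.046875, g(m) = 1.1471 (+); new bracket [2.96875, 3.046875]
m = 3.0078125, g(m) = 0.1881 (+); new bracket [2.96875, 3.0078125]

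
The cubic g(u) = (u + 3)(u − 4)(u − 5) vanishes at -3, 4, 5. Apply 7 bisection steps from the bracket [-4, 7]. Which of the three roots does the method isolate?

u = 1.5 gives g = 39.375, positive; keep [-4, 1.5]
u = -1.25 gives g = 57.421875, positive; keep [-4, -1.25]
u = -2.625 gives g = 18.943359, positive; keep [-4, -2.625]
u = -3.3125 gives g = -18.9954, negative; keep [-3.3125, -2.625]
u = -2.96875 gives g = 1.7354, positive; keep [-3.3125, -2.96875]
u = -3.140625 gives g = -8.1744, negative; keep [-3.140625, -2.96875]
u = -3.0546875 gives g = -3.1075, negative; keep [-3.0546875, -2.96875]

-3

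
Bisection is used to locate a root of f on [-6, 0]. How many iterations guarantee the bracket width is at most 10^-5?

20

Width after n steps is 6/2^n. Need 2^n ≥ 6/10^-5 = 600000.
2^19 = 524288 < 600000 ≤ 2^20 = 1048576, so n = 20.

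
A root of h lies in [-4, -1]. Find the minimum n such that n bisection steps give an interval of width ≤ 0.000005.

20

Width after n steps is 3/2^n. Need 2^n ≥ 3/0.000005 = 600000.
2^19 = 524288 < 600000 ≤ 2^20 = 1048576, so n = 20.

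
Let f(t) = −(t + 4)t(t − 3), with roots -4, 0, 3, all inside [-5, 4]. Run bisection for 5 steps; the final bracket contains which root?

midpoint -0.5: f = -6.125 < 0 → [-5, -0.5]
midpoint -2.75: f = -19.765625 < 0 → [-5, -2.75]
midpoint -3.875: f = -3.330078 < 0 → [-5, -3.875]
midpoint -4.4375: f = 14.4392 > 0 → [-4.4375, -3.875]
midpoint -4.15625: f = 4.6474 > 0 → [-4.15625, -3.875]

-4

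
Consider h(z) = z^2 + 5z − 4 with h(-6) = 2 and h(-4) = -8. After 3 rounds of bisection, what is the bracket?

m = -5, h(m) = -4 (−); new bracket [-6, -5]
m = -5.5, h(m) = -1.25 (−); new bracket [-6, -5.5]
m = -5.75, h(m) = 0.3125 (+); new bracket [-5.75, -5.5]

[-5.75, -5.5]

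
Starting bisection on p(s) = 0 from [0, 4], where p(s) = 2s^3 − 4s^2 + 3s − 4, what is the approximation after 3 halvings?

1.5

m = 2, p(m) = 2 (+); new bracket [0, 2]
m = 1, p(m) = -3 (−); new bracket [1, 2]
m = 1.5, p(m) = -1.75 (−); new bracket [1.5, 2]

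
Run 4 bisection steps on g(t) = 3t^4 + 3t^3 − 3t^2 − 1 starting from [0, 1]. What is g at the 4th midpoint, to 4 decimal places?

-0.0639

m = 0.5, g(m) = -1.1875 (−); new bracket [0.5, 1]
m = 0.75, g(m) = -0.472656 (−); new bracket [0.75, 1]
m = 0.875, g(m) = 0.471436 (+); new bracket [0.75, 0.875]
m = 0.8125, g(m) = -0.0639 (−); new bracket [0.8125, 0.875]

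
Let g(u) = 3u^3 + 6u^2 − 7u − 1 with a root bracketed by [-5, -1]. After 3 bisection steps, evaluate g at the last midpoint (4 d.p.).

7.1250

m = -3, g(m) = -7 (−); new bracket [-3, -1]
m = -2, g(m) = 13 (+); new bracket [-3, -2]
m = -2.5, g(m) = 7.125 (+); new bracket [-3, -2.5]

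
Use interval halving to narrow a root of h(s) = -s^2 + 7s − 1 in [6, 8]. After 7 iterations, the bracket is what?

m = 7, h(m) = -1 (−); new bracket [6, 7]
m = 6.5, h(m) = 2.25 (+); new bracket [6.5, 7]
m = 6.75, h(m) = 0.6875 (+); new bracket [6.75, 7]
m = 6.875, h(m) = -0.1406 (−); new bracket [6.75, 6.875]
m = 6.8125, h(m) = 0.2773 (+); new bracket [6.8125, 6.875]
m = 6.84375, h(m) = 0.0693 (+); new bracket [6.84375, 6.875]
m = 6.859375, h(m) = -0.0354 (−); new bracket [6.84375, 6.859375]

[6.84375, 6.859375]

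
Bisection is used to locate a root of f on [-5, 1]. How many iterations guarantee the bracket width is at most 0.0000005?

24

Width after n steps is 6/2^n. Need 2^n ≥ 6/0.0000005 = 12000000.
2^23 = 8388608 < 12000000 ≤ 2^24 = 16777216, so n = 24.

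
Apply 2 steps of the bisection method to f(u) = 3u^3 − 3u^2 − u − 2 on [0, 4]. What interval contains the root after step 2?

u = 2 gives f = 8, positive; keep [0, 2]
u = 1 gives f = -3, negative; keep [1, 2]

[1, 2]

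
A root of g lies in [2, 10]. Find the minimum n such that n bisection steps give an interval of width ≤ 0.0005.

14

Width after n steps is 8/2^n. Need 2^n ≥ 8/0.0005 = 16000.
2^13 = 8192 < 16000 ≤ 2^14 = 16384, so n = 14.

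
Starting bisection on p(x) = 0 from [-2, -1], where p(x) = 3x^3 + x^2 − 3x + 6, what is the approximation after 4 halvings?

x = -1.5 gives p = 2.625, positive; keep [-2, -1.5]
x = -1.75 gives p = -1.765625, negative; keep [-1.75, -1.5]
x = -1.625 gives p = 0.642578, positive; keep [-1.75, -1.625]
x = -1.6875 gives p = -0.5061, negative; keep [-1.6875, -1.625]

-1.6875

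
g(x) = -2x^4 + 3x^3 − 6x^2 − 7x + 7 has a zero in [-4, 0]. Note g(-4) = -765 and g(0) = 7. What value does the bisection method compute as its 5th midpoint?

-1.125

m = -2, g(m) = -59 (−); new bracket [-2, 0]
m = -1, g(m) = 3 (+); new bracket [-2, -1]
m = -1.5, g(m) = -16.25 (−); new bracket [-1.5, -1]
m = -1.25, g(m) = -4.3672 (−); new bracket [-1.25, -1]
m = -1.125, g(m) = -0.1938 (−); new bracket [-1.125, -1]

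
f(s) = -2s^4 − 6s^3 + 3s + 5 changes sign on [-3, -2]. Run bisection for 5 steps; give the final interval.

[-2.9375, -2.90625]

m = -2.5, f(m) = 13.125 (+); new bracket [-3, -2.5]
m = -2.75, f(m) = 7.148438 (+); new bracket [-3, -2.75]
m = -2.875, f(m) = 2.315918 (+); new bracket [-3, -2.875]
m = -2.9375, f(m) = -0.6441 (−); new bracket [-2.9375, -2.875]
m = -2.90625, f(m) = 0.8838 (+); new bracket [-2.9375, -2.90625]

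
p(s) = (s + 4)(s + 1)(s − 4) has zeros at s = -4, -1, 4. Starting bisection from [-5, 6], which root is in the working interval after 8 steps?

4

s = 0.5 gives p = -23.625, negative; keep [0.5, 6]
s = 3.25 gives p = -23.109375, negative; keep [3.25, 6]
s = 4.625 gives p = 30.322266, positive; keep [3.25, 4.625]
s = 3.9375 gives p = -2.4495, negative; keep [3.9375, 4.625]
s = 4.28125 gives p = 12.3006, positive; keep [3.9375, 4.28125]
s = 4.109375 gives p = 4.5318, positive; keep [3.9375, 4.109375]
s = 4.0234375 gives p = 0.9447, positive; keep [3.9375, 4.0234375]
s = 3.98046875 gives p = -0.7763, negative; keep [3.98046875, 4.0234375]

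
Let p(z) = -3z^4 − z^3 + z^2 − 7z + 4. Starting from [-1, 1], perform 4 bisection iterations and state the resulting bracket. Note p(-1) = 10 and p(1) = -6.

[0.5, 0.625]

midpoint 0: p = 4 > 0 → [0, 1]
midpoint 0.5: p = 0.4375 > 0 → [0.5, 1]
midpoint 0.75: p = -2.058594 < 0 → [0.5, 0.75]
midpoint 0.625: p = -0.6863 < 0 → [0.5, 0.625]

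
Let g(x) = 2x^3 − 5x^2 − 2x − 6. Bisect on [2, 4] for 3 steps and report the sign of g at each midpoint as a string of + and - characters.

midpoint 3: g = -3 < 0 → [3, 4]
midpoint 3.5: g = 11.5 > 0 → [3, 3.5]
midpoint 3.25: g = 3.34375 > 0 → [3, 3.25]

-++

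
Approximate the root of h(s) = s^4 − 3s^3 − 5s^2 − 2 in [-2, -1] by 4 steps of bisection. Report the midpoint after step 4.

-1.4375

midpoint -1.5: h = 1.9375 > 0 → [-1.5, -1]
midpoint -1.25: h = -1.511719 < 0 → [-1.5, -1.25]
midpoint -1.375: h = -0.079834 < 0 → [-1.5, -1.375]
midpoint -1.4375: h = 0.8494 > 0 → [-1.4375, -1.375]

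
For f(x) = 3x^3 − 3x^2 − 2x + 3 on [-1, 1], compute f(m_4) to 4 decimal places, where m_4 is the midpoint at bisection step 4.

m = 0, f(m) = 3 (+); new bracket [-1, 0]
m = -0.5, f(m) = 2.875 (+); new bracket [-1, -0.5]
m = -0.75, f(m) = 1.546875 (+); new bracket [-1, -0.75]
m = -0.875, f(m) = 0.4434 (+); new bracket [-1, -0.875]

0.4434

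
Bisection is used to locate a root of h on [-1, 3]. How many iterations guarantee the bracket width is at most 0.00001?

19

Width after n steps is 4/2^n. Need 2^n ≥ 4/0.00001 = 400000.
2^18 = 262144 < 400000 ≤ 2^19 = 524288, so n = 19.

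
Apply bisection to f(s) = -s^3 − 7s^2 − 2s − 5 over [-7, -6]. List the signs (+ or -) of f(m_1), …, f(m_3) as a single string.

--+

midpoint -6.5: f = -13.125 < 0 → [-7, -6.5]
midpoint -6.75: f = -2.890625 < 0 → [-7, -6.75]
midpoint -6.875: f = 2.841797 > 0 → [-6.875, -6.75]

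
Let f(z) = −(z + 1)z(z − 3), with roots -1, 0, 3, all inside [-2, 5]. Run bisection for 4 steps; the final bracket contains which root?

midpoint 1.5: f = 5.625 > 0 → [1.5, 5]
midpoint 3.25: f = -3.453125 < 0 → [1.5, 3.25]
midpoint 2.375: f = 5.009766 > 0 → [2.375, 3.25]
midpoint 2.8125: f = 2.0105 > 0 → [2.8125, 3.25]

3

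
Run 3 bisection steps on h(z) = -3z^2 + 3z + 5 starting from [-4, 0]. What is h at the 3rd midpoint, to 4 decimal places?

2.7500

h(-2) = -13 < 0, so the root lies in [-2, 0]
h(-1) = -1 < 0, so the root lies in [-1, 0]
h(-0.5) = 2.75 > 0, so the root lies in [-1, -0.5]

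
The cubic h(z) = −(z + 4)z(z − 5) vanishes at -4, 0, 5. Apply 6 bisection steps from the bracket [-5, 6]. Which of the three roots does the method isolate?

5

m = 0.5, h(m) = 10.125 (+); new bracket [0.5, 6]
m = 3.25, h(m) = 41.234375 (+); new bracket [3.25, 6]
m = 4.625, h(m) = 14.958984 (+); new bracket [4.625, 6]
m = 5.3125, h(m) = -15.4602 (−); new bracket [4.625, 5.3125]
m = 4.96875, h(m) = 1.3926 (+); new bracket [4.96875, 5.3125]
m = 5.140625, h(m) = -6.6078 (−); new bracket [4.96875, 5.140625]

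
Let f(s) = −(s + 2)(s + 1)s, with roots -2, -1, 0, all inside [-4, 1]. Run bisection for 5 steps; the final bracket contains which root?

midpoint -1.5: f = -0.375 < 0 → [-4, -1.5]
midpoint -2.75: f = 3.609375 > 0 → [-2.75, -1.5]
midpoint -2.125: f = 0.298828 > 0 → [-2.125, -1.5]
midpoint -1.8125: f = -0.2761 < 0 → [-2.125, -1.8125]
midpoint -1.96875: f = -0.0596 < 0 → [-2.125, -1.96875]

-2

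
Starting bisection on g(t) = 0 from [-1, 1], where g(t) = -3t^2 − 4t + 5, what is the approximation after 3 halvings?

g(0) = 5 > 0, so the root lies in [0, 1]
g(0.5) = 2.25 > 0, so the root lies in [0.5, 1]
g(0.75) = 0.3125 > 0, so the root lies in [0.75, 1]

0.75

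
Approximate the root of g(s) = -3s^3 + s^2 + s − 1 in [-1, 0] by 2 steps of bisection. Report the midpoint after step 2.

-0.75

s = -0.5 gives g = -0.875, negative; keep [-1, -0.5]
s = -0.75 gives g = 0.078125, positive; keep [-0.75, -0.5]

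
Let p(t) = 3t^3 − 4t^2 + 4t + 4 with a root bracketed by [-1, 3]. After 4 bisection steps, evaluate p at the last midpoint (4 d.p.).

t = 1 gives p = 7, positive; keep [-1, 1]
t = 0 gives p = 4, positive; keep [-1, 0]
t = -0.5 gives p = 0.625, positive; keep [-1, -0.5]
t = -0.75 gives p = -2.5156, negative; keep [-0.75, -0.5]

-2.5156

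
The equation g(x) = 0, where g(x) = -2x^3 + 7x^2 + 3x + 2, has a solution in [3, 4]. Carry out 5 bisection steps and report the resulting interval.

x = 3.5 gives g = 12.5, positive; keep [3.5, 4]
x = 3.75 gives g = 6.21875, positive; keep [3.75, 4]
x = 3.875 gives g = 2.363281, positive; keep [3.875, 4]
x = 3.9375 gives g = 0.2466, positive; keep [3.9375, 4]
x = 3.96875 gives g = -0.8603, negative; keep [3.9375, 3.96875]

[3.9375, 3.96875]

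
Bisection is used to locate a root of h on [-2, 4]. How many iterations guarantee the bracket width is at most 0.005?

11

Width after n steps is 6/2^n. Need 2^n ≥ 6/0.005 = 1200.
2^10 = 1024 < 1200 ≤ 2^11 = 2048, so n = 11.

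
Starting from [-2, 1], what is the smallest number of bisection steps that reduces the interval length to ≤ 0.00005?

16

Width after n steps is 3/2^n. Need 2^n ≥ 3/0.00005 = 60000.
2^15 = 32768 < 60000 ≤ 2^16 = 65536, so n = 16.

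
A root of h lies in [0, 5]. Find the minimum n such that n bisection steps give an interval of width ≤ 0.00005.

Width after n steps is 5/2^n. Need 2^n ≥ 5/0.00005 = 100000.
2^16 = 65536 < 100000 ≤ 2^17 = 131072, so n = 17.

17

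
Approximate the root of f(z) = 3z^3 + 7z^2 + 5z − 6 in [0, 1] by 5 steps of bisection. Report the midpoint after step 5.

m = 0.5, f(m) = -1.375 (−); new bracket [0.5, 1]
m = 0.75, f(m) = 2.953125 (+); new bracket [0.5, 0.75]
m = 0.625, f(m) = 0.591797 (+); new bracket [0.5, 0.625]
m = 0.5625, f(m) = -0.4387 (−); new bracket [0.5625, 0.625]
m = 0.59375, f(m) = 0.0645 (+); new bracket [0.5625, 0.59375]

0.59375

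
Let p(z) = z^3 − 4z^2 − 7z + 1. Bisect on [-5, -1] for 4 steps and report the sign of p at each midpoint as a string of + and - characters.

p(-3) = -41 < 0, so the root lies in [-3, -1]
p(-2) = -9 < 0, so the root lies in [-2, -1]
p(-1.5) = -0.875 < 0, so the root lies in [-1.5, -1]
p(-1.25) = 1.5469 > 0, so the root lies in [-1.5, -1.25]

---+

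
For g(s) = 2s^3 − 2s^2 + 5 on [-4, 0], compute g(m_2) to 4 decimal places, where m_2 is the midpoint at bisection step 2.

1.0000

g(-2) = -19 < 0, so the root lies in [-2, 0]
g(-1) = 1 > 0, so the root lies in [-2, -1]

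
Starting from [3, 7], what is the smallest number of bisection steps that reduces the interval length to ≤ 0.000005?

20

Width after n steps is 4/2^n. Need 2^n ≥ 4/0.000005 = 800000.
2^19 = 524288 < 800000 ≤ 2^20 = 1048576, so n = 20.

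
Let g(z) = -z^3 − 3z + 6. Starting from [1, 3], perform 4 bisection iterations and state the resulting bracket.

[1.25, 1.375]

midpoint 2: g = -8 < 0 → [1, 2]
midpoint 1.5: g = -1.875 < 0 → [1, 1.5]
midpoint 1.25: g = 0.296875 > 0 → [1.25, 1.5]
midpoint 1.375: g = -0.7246 < 0 → [1.25, 1.375]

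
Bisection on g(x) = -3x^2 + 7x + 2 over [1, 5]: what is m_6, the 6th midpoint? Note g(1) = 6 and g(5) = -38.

x = 3 gives g = -4, negative; keep [1, 3]
x = 2 gives g = 4, positive; keep [2, 3]
x = 2.5 gives g = 0.75, positive; keep [2.5, 3]
x = 2.75 gives g = -1.4375, negative; keep [2.5, 2.75]
x = 2.625 gives g = -0.2969, negative; keep [2.5, 2.625]
x = 2.5625 gives g = 0.2383, positive; keep [2.5625, 2.625]

2.5625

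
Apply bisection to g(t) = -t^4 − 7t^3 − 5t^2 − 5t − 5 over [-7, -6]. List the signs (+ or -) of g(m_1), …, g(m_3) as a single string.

midpoint -6.5: g = -46.4375 < 0 → [-6.5, -6]
midpoint -6.25: g = 14.042969 > 0 → [-6.5, -6.25]
midpoint -6.375: g = -14.400635 < 0 → [-6.375, -6.25]

-+-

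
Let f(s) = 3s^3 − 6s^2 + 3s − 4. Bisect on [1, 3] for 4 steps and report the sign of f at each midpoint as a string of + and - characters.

+--+

midpoint 2: f = 2 > 0 → [1, 2]
midpoint 1.5: f = -2.875 < 0 → [1.5, 2]
midpoint 1.75: f = -1.046875 < 0 → [1.75, 2]
midpoint 1.875: f = 0.3066 > 0 → [1.75, 1.875]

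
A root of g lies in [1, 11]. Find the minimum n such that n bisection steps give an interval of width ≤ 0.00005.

Width after n steps is 10/2^n. Need 2^n ≥ 10/0.00005 = 200000.
2^17 = 131072 < 200000 ≤ 2^18 = 262144, so n = 18.

18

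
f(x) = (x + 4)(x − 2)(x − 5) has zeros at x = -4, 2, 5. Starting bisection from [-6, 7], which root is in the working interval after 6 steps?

-4

m = 0.5, f(m) = 30.375 (+); new bracket [-6, 0.5]
m = -2.75, f(m) = 46.015625 (+); new bracket [-6, -2.75]
m = -4.375, f(m) = -22.412109 (−); new bracket [-4.375, -2.75]
m = -3.5625, f(m) = 20.8376 (+); new bracket [-4.375, -3.5625]
m = -3.96875, f(m) = 1.6729 (+); new bracket [-4.375, -3.96875]
m = -4.171875, f(m) = -9.7294 (−); new bracket [-4.171875, -3.96875]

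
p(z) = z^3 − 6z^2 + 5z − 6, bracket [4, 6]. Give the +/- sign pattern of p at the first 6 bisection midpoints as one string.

-+-+++

z = 5 gives p = -6, negative; keep [5, 6]
z = 5.5 gives p = 6.375, positive; keep [5, 5.5]
z = 5.25 gives p = -0.421875, negative; keep [5.25, 5.5]
z = 5.375 gives p = 2.8184, positive; keep [5.25, 5.375]
z = 5.3125 gives p = 1.1594, positive; keep [5.25, 5.3125]
z = 5.28125 gives p = 0.3592, positive; keep [5.25, 5.28125]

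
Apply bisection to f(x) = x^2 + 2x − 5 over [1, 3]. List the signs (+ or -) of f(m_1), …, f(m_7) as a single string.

f(2) = 3 > 0, so the root lies in [1, 2]
f(1.5) = 0.25 > 0, so the root lies in [1, 1.5]
f(1.25) = -0.9375 < 0, so the root lies in [1.25, 1.5]
f(1.375) = -0.3594 < 0, so the root lies in [1.375, 1.5]
f(1.4375) = -0.0586 < 0, so the root lies in [1.4375, 1.5]
f(1.46875) = 0.0947 > 0, so the root lies in [1.4375, 1.46875]
f(1.453125) = 0.0178 > 0, so the root lies in [1.4375, 1.453125]

++---++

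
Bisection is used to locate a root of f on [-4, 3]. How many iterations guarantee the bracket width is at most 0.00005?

Width after n steps is 7/2^n. Need 2^n ≥ 7/0.00005 = 140000.
2^17 = 131072 < 140000 ≤ 2^18 = 262144, so n = 18.

18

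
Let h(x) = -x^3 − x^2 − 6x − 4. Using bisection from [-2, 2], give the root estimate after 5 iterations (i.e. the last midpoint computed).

-0.625

m = 0, h(m) = -4 (−); new bracket [-2, 0]
m = -1, h(m) = 2 (+); new bracket [-1, 0]
m = -0.5, h(m) = -1.125 (−); new bracket [-1, -0.5]
m = -0.75, h(m) = 0.3594 (+); new bracket [-0.75, -0.5]
m = -0.625, h(m) = -0.3965 (−); new bracket [-0.75, -0.625]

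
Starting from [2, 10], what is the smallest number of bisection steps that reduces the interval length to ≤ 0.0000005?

Width after n steps is 8/2^n. Need 2^n ≥ 8/0.0000005 = 16000000.
2^23 = 8388608 < 16000000 ≤ 2^24 = 16777216, so n = 24.

24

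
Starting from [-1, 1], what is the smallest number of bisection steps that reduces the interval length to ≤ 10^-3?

11

Width after n steps is 2/2^n. Need 2^n ≥ 2/10^-3 = 2000.
2^10 = 1024 < 2000 ≤ 2^11 = 2048, so n = 11.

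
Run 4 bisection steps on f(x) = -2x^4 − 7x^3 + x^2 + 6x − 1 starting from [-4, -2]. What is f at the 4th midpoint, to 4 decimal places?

-0.2485

f(-3) = 17 > 0, so the root lies in [-4, -3]
f(-3.5) = -9.75 < 0, so the root lies in [-3.5, -3]
f(-3.25) = 7.226562 > 0, so the root lies in [-3.5, -3.25]
f(-3.375) = -0.2485 < 0, so the root lies in [-3.375, -3.25]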